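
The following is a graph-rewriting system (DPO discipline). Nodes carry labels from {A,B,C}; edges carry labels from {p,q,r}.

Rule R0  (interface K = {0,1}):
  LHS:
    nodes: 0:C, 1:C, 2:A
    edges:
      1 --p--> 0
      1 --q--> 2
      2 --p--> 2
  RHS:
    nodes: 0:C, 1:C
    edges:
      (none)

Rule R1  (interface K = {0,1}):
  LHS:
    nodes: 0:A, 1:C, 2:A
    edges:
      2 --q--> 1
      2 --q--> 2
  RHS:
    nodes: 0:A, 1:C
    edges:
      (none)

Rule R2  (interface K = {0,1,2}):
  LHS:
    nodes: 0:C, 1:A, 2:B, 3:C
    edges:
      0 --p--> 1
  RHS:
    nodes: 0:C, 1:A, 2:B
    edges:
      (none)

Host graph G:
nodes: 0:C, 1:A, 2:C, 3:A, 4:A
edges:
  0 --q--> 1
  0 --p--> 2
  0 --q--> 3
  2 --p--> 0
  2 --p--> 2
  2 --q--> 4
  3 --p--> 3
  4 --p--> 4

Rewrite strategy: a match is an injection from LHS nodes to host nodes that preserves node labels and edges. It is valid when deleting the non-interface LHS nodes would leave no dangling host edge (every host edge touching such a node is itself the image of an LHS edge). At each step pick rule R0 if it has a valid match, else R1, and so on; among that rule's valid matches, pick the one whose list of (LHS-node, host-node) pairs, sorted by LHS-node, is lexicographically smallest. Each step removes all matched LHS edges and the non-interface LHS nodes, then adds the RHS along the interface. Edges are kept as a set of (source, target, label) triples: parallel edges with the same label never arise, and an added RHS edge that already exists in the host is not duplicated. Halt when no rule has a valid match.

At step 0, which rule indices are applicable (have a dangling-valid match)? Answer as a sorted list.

Answer: [R0]

Rewrite trace:
R0: 2 valid matches — {0↦0, 1↦2, 2↦4}, {0↦2, 1↦0, 2↦3}
R1: no valid match — LHS pattern not found
R2: no valid match — LHS pattern not found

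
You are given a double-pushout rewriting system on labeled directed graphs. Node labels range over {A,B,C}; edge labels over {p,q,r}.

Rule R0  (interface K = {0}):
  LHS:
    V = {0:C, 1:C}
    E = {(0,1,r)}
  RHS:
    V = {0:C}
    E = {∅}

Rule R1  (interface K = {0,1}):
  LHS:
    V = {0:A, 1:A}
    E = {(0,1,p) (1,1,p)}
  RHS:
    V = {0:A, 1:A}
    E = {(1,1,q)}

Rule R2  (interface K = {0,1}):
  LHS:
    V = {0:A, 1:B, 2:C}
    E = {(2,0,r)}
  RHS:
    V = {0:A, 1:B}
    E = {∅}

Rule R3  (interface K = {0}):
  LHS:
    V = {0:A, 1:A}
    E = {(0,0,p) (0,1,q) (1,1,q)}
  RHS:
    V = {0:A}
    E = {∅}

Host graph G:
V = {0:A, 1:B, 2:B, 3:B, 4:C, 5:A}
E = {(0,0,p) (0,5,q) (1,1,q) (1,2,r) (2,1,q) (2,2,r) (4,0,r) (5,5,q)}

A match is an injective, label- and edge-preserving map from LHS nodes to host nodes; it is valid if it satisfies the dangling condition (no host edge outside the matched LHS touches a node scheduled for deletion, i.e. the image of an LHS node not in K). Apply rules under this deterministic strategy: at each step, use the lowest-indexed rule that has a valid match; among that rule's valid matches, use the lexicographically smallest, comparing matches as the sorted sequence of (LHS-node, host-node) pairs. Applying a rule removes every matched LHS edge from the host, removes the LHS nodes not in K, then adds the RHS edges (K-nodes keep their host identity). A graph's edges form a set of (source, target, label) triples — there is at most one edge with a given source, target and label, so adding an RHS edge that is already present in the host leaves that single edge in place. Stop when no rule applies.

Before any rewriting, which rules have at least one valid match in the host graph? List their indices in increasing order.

Answer: [R2,R3]

Derivation:
R0: no valid match — LHS pattern not found
R1: no valid match — LHS pattern not found
R2: 3 valid matches — {0↦0, 1↦1, 2↦4}, {0↦0, 1↦2, 2↦4}, {0↦0, 1↦3, 2↦4}
R3: 1 valid match — {0↦0, 1↦5}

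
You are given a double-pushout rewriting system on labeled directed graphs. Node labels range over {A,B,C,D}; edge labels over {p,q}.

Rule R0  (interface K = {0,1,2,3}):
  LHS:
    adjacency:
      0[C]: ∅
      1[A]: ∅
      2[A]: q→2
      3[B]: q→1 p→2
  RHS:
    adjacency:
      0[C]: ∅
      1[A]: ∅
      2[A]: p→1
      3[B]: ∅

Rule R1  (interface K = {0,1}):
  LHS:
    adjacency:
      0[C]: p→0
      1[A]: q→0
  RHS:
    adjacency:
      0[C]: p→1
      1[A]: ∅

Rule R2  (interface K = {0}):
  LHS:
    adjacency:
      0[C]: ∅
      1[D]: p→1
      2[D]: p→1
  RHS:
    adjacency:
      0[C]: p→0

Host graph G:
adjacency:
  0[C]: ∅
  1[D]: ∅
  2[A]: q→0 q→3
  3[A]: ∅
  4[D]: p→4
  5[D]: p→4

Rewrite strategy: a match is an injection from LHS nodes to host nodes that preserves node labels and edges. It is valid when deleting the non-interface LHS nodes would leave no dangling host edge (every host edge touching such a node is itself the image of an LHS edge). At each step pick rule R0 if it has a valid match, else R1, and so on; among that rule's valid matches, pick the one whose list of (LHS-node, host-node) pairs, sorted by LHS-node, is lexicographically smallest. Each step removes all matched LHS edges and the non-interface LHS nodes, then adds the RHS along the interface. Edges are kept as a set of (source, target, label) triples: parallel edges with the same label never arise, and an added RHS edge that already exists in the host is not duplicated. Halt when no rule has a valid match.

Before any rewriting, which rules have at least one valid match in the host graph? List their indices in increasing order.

R0: no valid match — LHS pattern not found
R1: no valid match — LHS pattern not found
R2: 1 valid match — {0↦0, 1↦4, 2↦5}

Answer: [R2]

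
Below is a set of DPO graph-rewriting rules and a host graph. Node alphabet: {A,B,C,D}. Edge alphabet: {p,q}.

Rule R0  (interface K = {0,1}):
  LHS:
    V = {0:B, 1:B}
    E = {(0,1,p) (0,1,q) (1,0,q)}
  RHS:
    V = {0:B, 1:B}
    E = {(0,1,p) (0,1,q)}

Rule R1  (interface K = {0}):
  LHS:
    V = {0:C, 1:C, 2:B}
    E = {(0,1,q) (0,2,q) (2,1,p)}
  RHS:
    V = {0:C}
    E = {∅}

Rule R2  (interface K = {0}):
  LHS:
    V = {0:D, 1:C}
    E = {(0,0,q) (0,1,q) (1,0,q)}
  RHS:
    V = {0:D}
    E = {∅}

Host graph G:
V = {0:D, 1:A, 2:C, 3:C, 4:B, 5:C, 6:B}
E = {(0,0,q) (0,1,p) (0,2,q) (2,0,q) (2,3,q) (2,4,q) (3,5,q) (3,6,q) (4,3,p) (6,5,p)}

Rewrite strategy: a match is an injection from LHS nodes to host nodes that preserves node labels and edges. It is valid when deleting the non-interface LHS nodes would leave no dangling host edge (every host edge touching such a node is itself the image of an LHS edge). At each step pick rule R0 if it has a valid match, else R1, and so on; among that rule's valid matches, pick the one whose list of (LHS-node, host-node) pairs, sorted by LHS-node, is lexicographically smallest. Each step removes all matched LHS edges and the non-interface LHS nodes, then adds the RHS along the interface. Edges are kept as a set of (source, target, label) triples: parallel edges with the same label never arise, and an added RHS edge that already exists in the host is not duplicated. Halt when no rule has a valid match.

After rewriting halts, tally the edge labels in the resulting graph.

[0] host  ⇒  7 nodes, 10 edges  {0-q->0 0-p->1 0-q->2 2-q->0 2-q->3 2-q->4 3-q->5 3-q->6 4-p->3 6-p->5}
[1] R1 @ {0↦3, 1↦5, 2↦6}  ⇒  5 nodes, 7 edges  {0-q->0 0-p->1 0-q->2 2-q->0 2-q->3 2-q->4 4-p->3}
[2] R1 @ {0↦2, 1↦3, 2↦4}  ⇒  3 nodes, 4 edges  {0-q->0 0-p->1 0-q->2 2-q->0}
[3] R2 @ {0↦0, 1↦2}  ⇒  2 nodes, 1 edges  {0-p->1}
halt: no rule applies after step 3
NF edges: [(0, 1, 'p')]

Answer: p:1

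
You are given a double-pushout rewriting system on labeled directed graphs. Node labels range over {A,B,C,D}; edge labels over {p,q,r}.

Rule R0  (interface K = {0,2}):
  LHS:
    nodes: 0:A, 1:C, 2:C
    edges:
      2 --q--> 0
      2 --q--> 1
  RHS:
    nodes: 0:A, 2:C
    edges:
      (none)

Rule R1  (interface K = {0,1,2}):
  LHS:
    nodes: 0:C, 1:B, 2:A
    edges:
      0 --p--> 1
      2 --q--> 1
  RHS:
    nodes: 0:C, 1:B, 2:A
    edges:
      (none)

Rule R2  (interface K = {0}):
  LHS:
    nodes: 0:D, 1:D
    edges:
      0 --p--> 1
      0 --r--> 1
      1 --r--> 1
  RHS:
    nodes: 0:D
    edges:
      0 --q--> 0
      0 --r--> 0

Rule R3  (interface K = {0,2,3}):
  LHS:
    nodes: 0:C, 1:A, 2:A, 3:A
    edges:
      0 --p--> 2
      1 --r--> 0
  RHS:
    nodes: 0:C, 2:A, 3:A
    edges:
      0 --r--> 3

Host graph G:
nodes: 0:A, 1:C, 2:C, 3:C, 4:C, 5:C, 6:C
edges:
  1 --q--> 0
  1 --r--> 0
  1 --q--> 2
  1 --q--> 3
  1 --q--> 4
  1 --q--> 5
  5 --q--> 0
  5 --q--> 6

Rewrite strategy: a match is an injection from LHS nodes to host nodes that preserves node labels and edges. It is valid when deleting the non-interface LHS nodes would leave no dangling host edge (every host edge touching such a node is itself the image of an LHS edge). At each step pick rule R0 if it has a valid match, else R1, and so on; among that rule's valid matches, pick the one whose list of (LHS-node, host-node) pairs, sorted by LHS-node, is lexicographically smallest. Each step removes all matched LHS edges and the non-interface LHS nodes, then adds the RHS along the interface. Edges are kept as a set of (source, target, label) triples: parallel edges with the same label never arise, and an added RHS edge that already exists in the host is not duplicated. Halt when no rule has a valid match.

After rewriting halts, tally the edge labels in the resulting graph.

initial: |V|=7 |E|=8  E = 1-q->0 1-r->0 1-q->2 1-q->3 1-q->4 1-q->5 5-q->0 5-q->6
step 1: apply R0 at {0↦0, 1↦2, 2↦1}  → |V|=6 |E|=6  E = 1-r->0 1-q->3 1-q->4 1-q->5 5-q->0 5-q->6
step 2: apply R0 at {0↦0, 1↦6, 2↦5}  → |V|=5 |E|=4  E = 1-r->0 1-q->3 1-q->4 1-q->5
halt: no rule applies after step 2
NF edges: [(1, 0, 'r'), (1, 3, 'q'), (1, 4, 'q'), (1, 5, 'q')]

Answer: q:3 r:1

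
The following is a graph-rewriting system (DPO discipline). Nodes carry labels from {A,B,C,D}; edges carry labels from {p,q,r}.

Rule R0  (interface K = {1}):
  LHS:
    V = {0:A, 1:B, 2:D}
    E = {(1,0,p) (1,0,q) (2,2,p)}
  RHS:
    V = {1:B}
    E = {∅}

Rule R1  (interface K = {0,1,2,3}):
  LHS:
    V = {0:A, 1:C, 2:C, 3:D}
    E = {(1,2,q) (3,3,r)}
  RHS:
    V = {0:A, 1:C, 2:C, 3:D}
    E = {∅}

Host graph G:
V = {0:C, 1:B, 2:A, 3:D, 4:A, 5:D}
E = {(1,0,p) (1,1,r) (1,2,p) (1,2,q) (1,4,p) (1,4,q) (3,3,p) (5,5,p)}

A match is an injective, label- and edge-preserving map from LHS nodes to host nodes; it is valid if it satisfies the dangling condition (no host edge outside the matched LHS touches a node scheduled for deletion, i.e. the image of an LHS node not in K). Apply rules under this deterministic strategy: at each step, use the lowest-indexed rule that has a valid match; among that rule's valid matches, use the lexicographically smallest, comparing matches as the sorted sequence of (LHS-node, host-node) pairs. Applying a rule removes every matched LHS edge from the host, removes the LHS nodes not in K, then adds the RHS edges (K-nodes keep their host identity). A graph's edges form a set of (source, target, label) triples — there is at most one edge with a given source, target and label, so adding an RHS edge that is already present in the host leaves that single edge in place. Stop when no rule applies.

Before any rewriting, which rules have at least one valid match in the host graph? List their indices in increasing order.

R0: 4 valid matches — {0↦2, 1↦1, 2↦3}, {0↦2, 1↦1, 2↦5}, {0↦4, 1↦1, 2↦3} (+1 more)
R1: no valid match — LHS pattern not found

Answer: [R0]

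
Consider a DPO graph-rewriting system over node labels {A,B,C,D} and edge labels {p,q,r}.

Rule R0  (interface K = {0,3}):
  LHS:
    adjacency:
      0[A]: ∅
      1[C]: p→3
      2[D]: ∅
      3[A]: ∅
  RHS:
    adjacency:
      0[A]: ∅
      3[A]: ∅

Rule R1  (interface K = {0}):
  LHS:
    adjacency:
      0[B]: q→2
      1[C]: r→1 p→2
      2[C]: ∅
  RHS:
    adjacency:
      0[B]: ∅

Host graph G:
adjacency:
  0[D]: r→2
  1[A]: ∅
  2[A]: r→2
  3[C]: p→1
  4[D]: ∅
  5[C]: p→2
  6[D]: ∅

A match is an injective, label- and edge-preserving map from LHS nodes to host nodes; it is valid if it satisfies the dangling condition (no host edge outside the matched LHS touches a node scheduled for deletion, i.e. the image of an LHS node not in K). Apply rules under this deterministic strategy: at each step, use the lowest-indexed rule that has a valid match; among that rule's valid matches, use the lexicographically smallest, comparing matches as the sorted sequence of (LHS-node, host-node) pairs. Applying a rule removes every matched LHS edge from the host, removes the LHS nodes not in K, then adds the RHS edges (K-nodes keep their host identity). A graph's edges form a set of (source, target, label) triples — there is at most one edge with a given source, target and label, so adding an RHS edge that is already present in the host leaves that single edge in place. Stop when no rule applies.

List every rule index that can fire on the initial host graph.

Answer: [R0]

Steps:
R0: 4 valid matches — {0↦1, 1↦5, 2↦4, 3↦2}, {0↦1, 1↦5, 2↦6, 3↦2}, {0↦2, 1↦3, 2↦4, 3↦1} (+1 more)
R1: no valid match — LHS pattern not found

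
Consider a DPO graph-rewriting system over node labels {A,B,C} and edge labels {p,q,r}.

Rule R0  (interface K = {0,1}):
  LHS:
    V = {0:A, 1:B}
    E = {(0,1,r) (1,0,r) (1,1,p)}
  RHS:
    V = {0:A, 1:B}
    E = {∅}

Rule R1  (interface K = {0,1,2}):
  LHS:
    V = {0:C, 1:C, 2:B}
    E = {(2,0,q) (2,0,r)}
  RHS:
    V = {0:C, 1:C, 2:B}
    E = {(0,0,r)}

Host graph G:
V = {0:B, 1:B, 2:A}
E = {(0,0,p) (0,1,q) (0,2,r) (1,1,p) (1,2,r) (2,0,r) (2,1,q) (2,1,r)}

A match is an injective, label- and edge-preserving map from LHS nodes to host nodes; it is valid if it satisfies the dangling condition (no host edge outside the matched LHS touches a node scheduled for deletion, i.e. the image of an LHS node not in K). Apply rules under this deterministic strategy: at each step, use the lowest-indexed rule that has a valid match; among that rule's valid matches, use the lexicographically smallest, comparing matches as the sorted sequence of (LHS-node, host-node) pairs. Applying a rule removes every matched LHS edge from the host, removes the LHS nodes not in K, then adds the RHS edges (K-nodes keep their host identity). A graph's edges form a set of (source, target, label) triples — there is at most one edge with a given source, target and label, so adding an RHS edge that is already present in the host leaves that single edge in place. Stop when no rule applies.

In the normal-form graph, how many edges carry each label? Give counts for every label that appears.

Answer: q:2

Rewrite trace:
initial: |V|=3 |E|=8  E = 0-p->0 0-q->1 0-r->2 1-p->1 1-r->2 2-r->0 2-q->1 2-r->1
step 1: apply R0 at {0↦2, 1↦0}  → |V|=3 |E|=5  E = 0-q->1 1-p->1 1-r->2 2-q->1 2-r->1
step 2: apply R0 at {0↦2, 1↦1}  → |V|=3 |E|=2  E = 0-q->1 2-q->1
normal form: no rule applies after step 2
NF edges: [(0, 1, 'q'), (2, 1, 'q')]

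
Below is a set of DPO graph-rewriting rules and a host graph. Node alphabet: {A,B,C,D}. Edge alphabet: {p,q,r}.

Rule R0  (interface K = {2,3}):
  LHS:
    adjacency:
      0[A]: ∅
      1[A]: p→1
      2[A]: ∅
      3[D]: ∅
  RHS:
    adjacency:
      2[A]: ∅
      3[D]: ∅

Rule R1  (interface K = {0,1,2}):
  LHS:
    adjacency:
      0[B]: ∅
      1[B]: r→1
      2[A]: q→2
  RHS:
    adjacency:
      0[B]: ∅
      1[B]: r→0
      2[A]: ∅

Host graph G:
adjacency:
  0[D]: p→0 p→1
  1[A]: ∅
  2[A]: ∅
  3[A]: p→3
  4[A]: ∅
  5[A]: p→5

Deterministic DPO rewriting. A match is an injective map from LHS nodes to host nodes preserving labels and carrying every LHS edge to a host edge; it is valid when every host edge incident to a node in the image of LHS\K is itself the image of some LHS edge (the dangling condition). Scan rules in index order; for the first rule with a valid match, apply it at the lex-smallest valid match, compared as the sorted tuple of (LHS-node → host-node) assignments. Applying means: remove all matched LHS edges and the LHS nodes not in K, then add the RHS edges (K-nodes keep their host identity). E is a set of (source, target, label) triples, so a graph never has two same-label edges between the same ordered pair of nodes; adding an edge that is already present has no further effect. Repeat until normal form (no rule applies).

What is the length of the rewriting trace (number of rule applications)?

Answer: 2

Derivation:
[0] host  ⇒  6 nodes, 4 edges  {0-p->0 0-p->1 3-p->3 5-p->5}
[1] R0 @ {0↦2, 1↦3, 2↦1, 3↦0}  ⇒  4 nodes, 3 edges  {0-p->0 0-p->1 5-p->5}
[2] R0 @ {0↦4, 1↦5, 2↦1, 3↦0}  ⇒  2 nodes, 2 edges  {0-p->0 0-p->1}
final graph: no rule applies after step 2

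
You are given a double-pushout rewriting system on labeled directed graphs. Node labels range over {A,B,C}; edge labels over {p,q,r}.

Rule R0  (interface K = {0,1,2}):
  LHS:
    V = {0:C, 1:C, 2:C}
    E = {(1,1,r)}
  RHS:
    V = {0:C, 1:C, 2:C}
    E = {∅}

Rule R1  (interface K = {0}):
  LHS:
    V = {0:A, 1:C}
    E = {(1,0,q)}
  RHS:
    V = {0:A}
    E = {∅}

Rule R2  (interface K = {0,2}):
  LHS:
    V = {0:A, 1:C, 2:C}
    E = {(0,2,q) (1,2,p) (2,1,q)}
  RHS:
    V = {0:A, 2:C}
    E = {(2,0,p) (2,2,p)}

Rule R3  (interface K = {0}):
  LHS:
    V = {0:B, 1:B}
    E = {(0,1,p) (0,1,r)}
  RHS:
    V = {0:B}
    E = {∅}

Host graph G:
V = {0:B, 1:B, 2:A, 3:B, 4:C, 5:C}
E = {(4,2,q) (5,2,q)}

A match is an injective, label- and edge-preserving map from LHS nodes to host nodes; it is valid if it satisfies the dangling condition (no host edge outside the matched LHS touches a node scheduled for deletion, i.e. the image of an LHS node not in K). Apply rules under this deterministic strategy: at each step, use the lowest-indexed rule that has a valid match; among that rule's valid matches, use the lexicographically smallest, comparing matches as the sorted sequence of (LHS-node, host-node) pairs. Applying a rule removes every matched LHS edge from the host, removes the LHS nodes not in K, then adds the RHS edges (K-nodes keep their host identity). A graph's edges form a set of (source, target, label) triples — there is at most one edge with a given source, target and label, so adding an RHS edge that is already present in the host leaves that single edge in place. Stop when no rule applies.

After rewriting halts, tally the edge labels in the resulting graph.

Answer: (no edges)

Derivation:
[0] host  ⇒  6 nodes, 2 edges  {4-q->2 5-q->2}
[1] R1 @ {0↦2, 1↦4}  ⇒  5 nodes, 1 edges  {5-q->2}
[2] R1 @ {0↦2, 1↦5}  ⇒  4 nodes, 0 edges  {∅}
final graph: no rule applies after step 2
NF edges: []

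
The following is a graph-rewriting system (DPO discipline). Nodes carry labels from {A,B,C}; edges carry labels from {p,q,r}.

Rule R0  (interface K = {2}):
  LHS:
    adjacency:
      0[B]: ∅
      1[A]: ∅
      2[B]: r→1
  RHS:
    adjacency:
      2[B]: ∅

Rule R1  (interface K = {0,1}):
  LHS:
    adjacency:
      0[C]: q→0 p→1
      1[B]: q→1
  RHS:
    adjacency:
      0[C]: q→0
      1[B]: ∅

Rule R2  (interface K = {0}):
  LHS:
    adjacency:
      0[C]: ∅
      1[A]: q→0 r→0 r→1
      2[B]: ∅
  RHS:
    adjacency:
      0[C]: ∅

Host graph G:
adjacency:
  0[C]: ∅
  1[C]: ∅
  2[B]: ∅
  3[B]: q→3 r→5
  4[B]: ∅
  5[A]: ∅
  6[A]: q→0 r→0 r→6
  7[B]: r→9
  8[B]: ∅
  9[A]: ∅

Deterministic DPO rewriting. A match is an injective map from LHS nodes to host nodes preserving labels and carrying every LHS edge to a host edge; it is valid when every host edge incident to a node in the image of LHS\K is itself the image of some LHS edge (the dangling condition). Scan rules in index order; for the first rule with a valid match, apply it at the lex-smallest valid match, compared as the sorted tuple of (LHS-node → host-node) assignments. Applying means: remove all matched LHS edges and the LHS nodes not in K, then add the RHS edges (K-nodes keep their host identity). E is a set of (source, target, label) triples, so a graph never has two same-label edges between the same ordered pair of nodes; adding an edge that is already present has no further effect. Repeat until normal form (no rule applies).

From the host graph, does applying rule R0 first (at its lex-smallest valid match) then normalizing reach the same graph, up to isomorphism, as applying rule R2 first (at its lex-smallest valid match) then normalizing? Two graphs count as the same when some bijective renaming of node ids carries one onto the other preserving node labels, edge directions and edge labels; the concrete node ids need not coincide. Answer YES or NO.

branch R0-first: apply at {0↦2, 1↦5, 2↦3} → |E|=5, then 2 more step(s) → NF |V|=4 |E|=1 V={0:C, 1:C, 3:B, 8:B} E=3-q->3
branch R2-first: apply at {0↦0, 1↦6, 2↦2} → |E|=3, then 2 more step(s) → NF |V|=4 |E|=1 V={0:C, 1:C, 3:B, 7:B} E=3-q->3
graphs isomorphic (equal up to label-preserving node renaming)

Answer: YES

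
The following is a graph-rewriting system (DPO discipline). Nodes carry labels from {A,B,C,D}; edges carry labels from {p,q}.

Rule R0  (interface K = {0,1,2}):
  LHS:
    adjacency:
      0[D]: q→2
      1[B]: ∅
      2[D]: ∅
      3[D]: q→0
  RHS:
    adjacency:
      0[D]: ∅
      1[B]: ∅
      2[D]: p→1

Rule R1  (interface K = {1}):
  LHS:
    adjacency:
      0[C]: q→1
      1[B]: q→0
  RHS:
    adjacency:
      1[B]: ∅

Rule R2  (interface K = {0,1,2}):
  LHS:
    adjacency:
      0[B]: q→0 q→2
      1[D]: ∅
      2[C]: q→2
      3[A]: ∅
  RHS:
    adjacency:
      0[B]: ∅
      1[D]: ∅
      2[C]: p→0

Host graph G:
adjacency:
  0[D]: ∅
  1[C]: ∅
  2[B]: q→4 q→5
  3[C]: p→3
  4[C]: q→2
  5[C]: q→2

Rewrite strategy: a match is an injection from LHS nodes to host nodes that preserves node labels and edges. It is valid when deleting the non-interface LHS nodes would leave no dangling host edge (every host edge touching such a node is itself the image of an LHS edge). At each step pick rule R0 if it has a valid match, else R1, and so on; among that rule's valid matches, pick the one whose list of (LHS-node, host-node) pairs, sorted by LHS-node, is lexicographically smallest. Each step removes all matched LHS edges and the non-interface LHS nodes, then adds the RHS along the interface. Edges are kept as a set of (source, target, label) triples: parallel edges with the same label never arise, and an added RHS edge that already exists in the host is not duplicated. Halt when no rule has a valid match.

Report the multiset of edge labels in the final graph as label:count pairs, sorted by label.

Answer: p:1

Derivation:
initial: |V|=6 |E|=5  E = 2-q->4 2-q->5 3-p->3 4-q->2 5-q->2
step 1: apply R1 at {0↦4, 1↦2}  → |V|=5 |E|=3  E = 2-q->5 3-p->3 5-q->2
step 2: apply R1 at {0↦5, 1↦2}  → |V|=4 |E|=1  E = 3-p->3
normal form: no rule applies after step 2
NF edges: [(3, 3, 'p')]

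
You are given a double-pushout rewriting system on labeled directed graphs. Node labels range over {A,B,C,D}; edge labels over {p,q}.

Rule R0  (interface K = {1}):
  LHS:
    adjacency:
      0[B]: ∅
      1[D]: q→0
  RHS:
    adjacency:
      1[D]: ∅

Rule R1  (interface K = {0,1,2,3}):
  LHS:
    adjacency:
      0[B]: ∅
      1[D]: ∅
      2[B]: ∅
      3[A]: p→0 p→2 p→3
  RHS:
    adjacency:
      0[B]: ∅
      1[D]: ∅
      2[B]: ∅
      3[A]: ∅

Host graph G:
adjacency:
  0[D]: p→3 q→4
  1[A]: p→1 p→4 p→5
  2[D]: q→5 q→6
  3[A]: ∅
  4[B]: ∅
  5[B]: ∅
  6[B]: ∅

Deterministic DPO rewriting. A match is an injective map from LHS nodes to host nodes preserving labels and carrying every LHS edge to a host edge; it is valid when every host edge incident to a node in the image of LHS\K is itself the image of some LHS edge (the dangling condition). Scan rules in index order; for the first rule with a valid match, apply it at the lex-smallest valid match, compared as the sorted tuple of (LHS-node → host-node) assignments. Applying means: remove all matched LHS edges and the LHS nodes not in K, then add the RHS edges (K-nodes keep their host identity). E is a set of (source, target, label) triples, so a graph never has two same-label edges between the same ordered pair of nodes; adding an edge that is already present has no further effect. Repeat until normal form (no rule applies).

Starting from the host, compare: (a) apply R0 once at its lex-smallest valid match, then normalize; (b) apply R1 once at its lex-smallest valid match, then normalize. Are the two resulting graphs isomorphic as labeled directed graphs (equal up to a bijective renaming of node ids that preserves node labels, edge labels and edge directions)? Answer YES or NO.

Answer: YES

Rewrite trace:
branch R0-first: apply at {0↦6, 1↦2} → |E|=6, then 3 more step(s) → NF |V|=4 |E|=1 V={0:D, 1:A, 2:D, 3:A} E=0-p->3
branch R1-first: apply at {0↦4, 1↦0, 2↦5, 3↦1} → |E|=4, then 3 more step(s) → NF |V|=4 |E|=1 V={0:D, 1:A, 2:D, 3:A} E=0-p->3
graphs isomorphic (equal up to label-preserving node renaming)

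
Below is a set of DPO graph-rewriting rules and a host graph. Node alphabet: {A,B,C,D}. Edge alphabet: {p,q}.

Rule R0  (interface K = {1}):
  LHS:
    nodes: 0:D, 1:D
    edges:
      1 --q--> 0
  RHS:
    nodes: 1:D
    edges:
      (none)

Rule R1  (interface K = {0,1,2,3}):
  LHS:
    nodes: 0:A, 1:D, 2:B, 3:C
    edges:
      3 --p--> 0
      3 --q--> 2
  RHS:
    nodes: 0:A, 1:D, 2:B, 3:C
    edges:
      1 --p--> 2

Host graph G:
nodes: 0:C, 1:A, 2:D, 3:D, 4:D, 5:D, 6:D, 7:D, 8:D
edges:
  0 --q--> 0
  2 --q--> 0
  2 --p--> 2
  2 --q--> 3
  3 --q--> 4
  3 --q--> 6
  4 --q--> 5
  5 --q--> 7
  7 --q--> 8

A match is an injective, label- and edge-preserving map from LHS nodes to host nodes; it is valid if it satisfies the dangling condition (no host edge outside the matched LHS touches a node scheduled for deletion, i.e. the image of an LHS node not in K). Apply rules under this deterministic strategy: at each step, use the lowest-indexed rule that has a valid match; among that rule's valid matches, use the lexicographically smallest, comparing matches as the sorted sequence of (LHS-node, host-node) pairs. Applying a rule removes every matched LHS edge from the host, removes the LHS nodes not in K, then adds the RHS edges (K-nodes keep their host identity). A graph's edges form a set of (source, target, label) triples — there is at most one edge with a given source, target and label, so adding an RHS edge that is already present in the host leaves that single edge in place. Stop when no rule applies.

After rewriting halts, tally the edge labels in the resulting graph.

Answer: p:1 q:2

Rewrite trace:
[0] host  ⇒  9 nodes, 9 edges  {0-q->0 2-q->0 2-p->2 2-q->3 3-q->4 3-q->6 4-q->5 5-q->7 7-q->8}
[1] R0 @ {0↦6, 1↦3}  ⇒  8 nodes, 8 edges  {0-q->0 2-q->0 2-p->2 2-q->3 3-q->4 4-q->5 5-q->7 7-q->8}
[2] R0 @ {0↦8, 1↦7}  ⇒  7 nodes, 7 edges  {0-q->0 2-q->0 2-p->2 2-q->3 3-q->4 4-q->5 5-q->7}
[3] R0 @ {0↦7, 1↦5}  ⇒  6 nodes, 6 edges  {0-q->0 2-q->0 2-p->2 2-q->3 3-q->4 4-q->5}
[4] R0 @ {0↦5, 1↦4}  ⇒  5 nodes, 5 edges  {0-q->0 2-q->0 2-p->2 2-q->3 3-q->4}
[5] R0 @ {0↦4, 1↦3}  ⇒  4 nodes, 4 edges  {0-q->0 2-q->0 2-p->2 2-q->3}
[6] R0 @ {0↦3, 1↦2}  ⇒  3 nodes, 3 edges  {0-q->0 2-q->0 2-p->2}
normal form: no rule applies after step 6
NF edges: [(0, 0, 'q'), (2, 0, 'q'), (2, 2, 'p')]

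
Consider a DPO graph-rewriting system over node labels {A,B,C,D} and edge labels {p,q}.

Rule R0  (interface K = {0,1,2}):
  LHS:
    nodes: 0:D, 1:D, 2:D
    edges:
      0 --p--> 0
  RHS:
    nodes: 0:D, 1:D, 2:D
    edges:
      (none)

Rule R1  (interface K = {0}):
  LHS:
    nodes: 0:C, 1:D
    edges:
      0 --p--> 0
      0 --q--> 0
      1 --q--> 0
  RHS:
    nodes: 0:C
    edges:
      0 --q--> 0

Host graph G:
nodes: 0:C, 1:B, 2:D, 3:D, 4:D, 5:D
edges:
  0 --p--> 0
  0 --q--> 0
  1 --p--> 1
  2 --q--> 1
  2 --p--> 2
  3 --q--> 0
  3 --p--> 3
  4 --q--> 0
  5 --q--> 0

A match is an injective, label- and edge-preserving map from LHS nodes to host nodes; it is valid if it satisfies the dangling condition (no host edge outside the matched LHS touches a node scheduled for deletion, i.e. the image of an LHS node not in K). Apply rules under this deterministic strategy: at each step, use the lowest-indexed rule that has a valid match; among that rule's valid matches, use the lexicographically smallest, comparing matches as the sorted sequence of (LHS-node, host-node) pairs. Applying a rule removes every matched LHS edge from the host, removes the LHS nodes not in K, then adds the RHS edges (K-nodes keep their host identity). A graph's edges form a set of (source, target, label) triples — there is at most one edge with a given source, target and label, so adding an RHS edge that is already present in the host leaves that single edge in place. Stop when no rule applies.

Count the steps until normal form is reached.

initial: |V|=6 |E|=9  E = 0-p->0 0-q->0 1-p->1 2-q->1 2-p->2 3-q->0 3-p->3 4-q->0 5-q->0
step 1: apply R0 at {0↦2, 1↦3, 2↦4}  → |V|=6 |E|=8  E = 0-p->0 0-q->0 1-p->1 2-q->1 3-q->0 3-p->3 4-q->0 5-q->0
step 2: apply R0 at {0↦3, 1↦2, 2↦4}  → |V|=6 |E|=7  E = 0-p->0 0-q->0 1-p->1 2-q->1 3-q->0 4-q->0 5-q->0
step 3: apply R1 at {0↦0, 1↦3}  → |V|=5 |E|=5  E = 0-q->0 1-p->1 2-q->1 4-q->0 5-q->0
final graph: no rule applies after step 3

Answer: 3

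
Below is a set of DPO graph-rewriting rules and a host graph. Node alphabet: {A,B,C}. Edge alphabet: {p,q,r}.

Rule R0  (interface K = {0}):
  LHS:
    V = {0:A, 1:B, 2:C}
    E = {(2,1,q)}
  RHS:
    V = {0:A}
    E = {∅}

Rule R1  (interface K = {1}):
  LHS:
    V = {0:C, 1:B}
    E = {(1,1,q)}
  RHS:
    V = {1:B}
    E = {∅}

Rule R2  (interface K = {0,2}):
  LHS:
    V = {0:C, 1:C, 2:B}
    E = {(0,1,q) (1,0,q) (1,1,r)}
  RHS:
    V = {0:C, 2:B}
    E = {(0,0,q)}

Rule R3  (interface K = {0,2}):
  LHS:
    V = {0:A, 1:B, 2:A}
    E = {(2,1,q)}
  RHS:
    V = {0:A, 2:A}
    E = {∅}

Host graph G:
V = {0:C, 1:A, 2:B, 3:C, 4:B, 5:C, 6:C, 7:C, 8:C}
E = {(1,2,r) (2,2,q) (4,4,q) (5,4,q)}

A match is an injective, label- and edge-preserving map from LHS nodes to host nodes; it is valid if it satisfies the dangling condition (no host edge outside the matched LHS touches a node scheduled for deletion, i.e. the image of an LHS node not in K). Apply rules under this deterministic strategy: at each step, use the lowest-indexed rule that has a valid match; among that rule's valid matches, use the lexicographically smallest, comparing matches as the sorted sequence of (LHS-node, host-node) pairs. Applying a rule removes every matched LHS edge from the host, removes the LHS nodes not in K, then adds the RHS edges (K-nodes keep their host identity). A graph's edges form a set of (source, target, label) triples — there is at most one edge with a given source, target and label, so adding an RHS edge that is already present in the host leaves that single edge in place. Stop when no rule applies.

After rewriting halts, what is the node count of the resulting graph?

[0] host  ⇒  9 nodes, 4 edges  {1-r->2 2-q->2 4-q->4 5-q->4}
[1] R1 @ {0↦0, 1↦2}  ⇒  8 nodes, 3 edges  {1-r->2 4-q->4 5-q->4}
[2] R1 @ {0↦3, 1↦4}  ⇒  7 nodes, 2 edges  {1-r->2 5-q->4}
[3] R0 @ {0↦1, 1↦4, 2↦5}  ⇒  5 nodes, 1 edges  {1-r->2}
normal form: no rule applies after step 3
NF nodes: {1:A, 2:B, 6:C, 7:C, 8:C}

Answer: 5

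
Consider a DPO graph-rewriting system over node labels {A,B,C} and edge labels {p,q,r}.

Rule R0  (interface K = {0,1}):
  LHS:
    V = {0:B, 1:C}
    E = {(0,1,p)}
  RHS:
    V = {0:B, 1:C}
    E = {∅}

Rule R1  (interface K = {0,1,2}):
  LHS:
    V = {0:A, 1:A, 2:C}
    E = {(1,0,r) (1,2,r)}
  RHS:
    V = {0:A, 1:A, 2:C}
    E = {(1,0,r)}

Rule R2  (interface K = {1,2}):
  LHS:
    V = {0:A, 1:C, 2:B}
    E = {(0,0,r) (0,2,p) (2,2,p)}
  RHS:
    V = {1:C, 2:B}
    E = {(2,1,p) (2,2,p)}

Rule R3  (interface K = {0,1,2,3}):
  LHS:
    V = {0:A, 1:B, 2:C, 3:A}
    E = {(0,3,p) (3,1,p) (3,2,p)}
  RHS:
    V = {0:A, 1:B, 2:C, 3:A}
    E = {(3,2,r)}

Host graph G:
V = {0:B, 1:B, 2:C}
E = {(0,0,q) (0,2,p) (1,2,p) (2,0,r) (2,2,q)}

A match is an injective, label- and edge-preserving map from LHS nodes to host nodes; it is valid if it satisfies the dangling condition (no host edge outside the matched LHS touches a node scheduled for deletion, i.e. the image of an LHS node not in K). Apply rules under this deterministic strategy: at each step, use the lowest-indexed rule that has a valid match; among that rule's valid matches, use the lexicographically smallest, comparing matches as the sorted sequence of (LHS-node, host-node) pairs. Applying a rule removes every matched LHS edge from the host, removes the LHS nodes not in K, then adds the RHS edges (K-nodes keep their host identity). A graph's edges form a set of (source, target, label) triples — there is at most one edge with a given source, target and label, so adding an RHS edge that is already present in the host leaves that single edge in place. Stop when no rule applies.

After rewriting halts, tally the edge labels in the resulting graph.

Answer: q:2 r:1

Steps:
start.  V:3 E:5  edges: 0-q->0 0-p->2 1-p->2 2-r->0 2-q->2
1. fire R0 via {0↦0, 1↦2}  →  V:3 E:4  edges: 0-q->0 1-p->2 2-r->0 2-q->2
2. fire R0 via {0↦1, 1↦2}  →  V:3 E:3  edges: 0-q->0 2-r->0 2-q->2
final graph: no rule applies after step 2
NF edges: [(0, 0, 'q'), (2, 0, 'r'), (2, 2, 'q')]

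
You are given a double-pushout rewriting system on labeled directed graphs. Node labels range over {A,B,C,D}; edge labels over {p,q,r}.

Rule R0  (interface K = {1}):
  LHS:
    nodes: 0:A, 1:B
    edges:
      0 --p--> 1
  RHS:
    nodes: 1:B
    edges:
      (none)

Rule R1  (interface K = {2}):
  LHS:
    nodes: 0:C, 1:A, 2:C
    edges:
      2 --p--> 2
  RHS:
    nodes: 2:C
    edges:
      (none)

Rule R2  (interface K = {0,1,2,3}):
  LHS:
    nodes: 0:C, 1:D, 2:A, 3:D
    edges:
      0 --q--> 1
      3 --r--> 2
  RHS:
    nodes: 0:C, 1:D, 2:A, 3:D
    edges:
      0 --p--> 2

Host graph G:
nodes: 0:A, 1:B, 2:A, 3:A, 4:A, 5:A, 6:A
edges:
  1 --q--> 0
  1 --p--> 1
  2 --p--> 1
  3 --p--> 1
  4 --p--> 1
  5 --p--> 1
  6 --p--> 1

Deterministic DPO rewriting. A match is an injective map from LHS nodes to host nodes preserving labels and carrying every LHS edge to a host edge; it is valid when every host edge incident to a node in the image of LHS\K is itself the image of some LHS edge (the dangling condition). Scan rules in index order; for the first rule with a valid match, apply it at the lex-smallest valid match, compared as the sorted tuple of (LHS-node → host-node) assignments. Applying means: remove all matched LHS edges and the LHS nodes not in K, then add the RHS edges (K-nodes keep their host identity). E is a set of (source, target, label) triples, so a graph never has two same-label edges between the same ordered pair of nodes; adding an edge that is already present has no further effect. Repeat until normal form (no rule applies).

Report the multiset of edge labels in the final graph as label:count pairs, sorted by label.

[0] host  ⇒  7 nodes, 7 edges  {1-q->0 1-p->1 2-p->1 3-p->1 4-p->1 5-p->1 6-p->1}
[1] R0 @ {0↦2, 1↦1}  ⇒  6 nodes, 6 edges  {1-q->0 1-p->1 3-p->1 4-p->1 5-p->1 6-p->1}
[2] R0 @ {0↦3, 1↦1}  ⇒  5 nodes, 5 edges  {1-q->0 1-p->1 4-p->1 5-p->1 6-p->1}
[3] R0 @ {0↦4, 1↦1}  ⇒  4 nodes, 4 edges  {1-q->0 1-p->1 5-p->1 6-p->1}
[4] R0 @ {0↦5, 1↦1}  ⇒  3 nodes, 3 edges  {1-q->0 1-p->1 6-p->1}
[5] R0 @ {0↦6, 1↦1}  ⇒  2 nodes, 2 edges  {1-q->0 1-p->1}
halt: no rule applies after step 5
NF edges: [(1, 0, 'q'), (1, 1, 'p')]

Answer: p:1 q:1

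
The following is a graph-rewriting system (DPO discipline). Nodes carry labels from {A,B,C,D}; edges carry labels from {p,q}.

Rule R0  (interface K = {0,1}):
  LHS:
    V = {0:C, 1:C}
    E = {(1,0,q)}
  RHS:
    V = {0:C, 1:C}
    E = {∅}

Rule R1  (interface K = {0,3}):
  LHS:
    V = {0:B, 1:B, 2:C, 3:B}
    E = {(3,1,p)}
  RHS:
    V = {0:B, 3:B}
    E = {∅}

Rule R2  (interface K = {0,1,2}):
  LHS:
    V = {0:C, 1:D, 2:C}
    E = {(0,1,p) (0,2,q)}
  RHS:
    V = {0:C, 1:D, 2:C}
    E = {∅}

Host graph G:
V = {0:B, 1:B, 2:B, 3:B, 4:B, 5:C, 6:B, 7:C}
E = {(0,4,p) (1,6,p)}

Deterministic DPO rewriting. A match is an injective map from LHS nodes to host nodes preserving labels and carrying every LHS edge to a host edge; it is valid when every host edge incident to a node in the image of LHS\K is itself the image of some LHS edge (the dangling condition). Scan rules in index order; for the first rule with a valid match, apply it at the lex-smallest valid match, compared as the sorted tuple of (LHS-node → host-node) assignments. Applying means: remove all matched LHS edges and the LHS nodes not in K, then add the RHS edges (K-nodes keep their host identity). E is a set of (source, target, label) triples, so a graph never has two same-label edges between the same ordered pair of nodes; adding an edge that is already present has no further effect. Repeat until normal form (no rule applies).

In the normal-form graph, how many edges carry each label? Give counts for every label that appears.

start.  V:8 E:2  edges: 0-p->4 1-p->6
1. fire R1 via {0↦0, 1↦6, 2↦5, 3↦1}  →  V:6 E:1  edges: 0-p->4
2. fire R1 via {0↦1, 1↦4, 2↦7, 3↦0}  →  V:4 E:0  edges: ∅
normal form: no rule applies after step 2
NF edges: []

Answer: (no edges)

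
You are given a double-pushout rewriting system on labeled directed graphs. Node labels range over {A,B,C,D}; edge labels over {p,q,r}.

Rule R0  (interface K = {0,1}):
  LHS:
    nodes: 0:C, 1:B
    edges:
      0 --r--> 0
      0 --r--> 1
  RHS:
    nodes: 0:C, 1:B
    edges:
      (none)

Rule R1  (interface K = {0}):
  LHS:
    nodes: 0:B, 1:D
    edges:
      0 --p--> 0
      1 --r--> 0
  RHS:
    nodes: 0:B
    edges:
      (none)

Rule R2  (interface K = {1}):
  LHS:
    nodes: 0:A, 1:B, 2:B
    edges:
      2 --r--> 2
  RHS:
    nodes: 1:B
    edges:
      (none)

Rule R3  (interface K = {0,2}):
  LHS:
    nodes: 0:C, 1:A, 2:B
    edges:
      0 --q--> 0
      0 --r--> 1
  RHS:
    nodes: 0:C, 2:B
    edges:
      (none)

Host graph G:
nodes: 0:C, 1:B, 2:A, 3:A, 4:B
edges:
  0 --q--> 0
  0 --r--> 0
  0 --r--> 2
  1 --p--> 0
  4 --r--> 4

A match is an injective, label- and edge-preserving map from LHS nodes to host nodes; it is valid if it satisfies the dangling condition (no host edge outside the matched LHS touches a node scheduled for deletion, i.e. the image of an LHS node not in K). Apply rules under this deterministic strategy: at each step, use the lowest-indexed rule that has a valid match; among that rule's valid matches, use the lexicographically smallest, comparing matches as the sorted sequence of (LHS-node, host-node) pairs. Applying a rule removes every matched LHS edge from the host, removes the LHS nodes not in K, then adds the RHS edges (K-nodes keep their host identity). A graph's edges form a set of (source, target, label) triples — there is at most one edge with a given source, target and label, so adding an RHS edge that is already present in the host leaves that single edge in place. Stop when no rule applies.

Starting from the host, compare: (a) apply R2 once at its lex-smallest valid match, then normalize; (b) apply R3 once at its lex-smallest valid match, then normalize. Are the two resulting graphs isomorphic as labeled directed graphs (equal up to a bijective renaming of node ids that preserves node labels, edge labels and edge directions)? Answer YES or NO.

branch R2-first: apply at {0↦3, 1↦1, 2↦4} → |E|=4, then 1 more step(s) → NF |V|=2 |E|=2 V={0:C, 1:B} E=0-r->0 1-p->0
branch R3-first: apply at {0↦0, 1↦2, 2↦1} → |E|=3, then 1 more step(s) → NF |V|=2 |E|=2 V={0:C, 1:B} E=0-r->0 1-p->0
graphs isomorphic (equal up to label-preserving node renaming)

Answer: YES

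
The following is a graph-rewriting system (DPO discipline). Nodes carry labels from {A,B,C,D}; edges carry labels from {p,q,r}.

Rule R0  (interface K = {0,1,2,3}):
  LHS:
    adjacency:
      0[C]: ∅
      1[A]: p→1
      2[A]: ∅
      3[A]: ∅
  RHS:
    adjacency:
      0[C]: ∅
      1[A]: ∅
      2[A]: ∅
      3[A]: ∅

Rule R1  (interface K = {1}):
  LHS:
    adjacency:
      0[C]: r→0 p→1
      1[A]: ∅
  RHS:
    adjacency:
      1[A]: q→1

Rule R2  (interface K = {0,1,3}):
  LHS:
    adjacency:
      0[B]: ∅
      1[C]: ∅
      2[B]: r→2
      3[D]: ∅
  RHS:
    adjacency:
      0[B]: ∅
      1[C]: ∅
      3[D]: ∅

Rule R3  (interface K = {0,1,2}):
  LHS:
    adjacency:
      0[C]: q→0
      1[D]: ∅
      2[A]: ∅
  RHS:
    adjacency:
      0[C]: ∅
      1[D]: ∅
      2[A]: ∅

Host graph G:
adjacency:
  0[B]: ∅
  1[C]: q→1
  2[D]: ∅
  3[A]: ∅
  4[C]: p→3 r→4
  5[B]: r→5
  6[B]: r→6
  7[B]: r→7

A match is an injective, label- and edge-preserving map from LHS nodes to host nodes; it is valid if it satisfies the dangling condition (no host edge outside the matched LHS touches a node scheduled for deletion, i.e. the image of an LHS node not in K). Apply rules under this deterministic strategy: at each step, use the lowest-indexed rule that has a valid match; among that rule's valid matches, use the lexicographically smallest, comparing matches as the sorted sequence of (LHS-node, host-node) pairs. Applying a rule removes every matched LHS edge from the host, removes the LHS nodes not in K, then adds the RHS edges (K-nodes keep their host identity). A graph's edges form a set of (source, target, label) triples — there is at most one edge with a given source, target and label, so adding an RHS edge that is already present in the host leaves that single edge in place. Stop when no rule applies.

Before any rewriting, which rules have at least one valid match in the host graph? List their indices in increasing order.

R0: no valid match — LHS pattern not found
R1: 1 valid match — {0↦4, 1↦3}
R2: 18 valid matches — {0↦0, 1↦1, 2↦5, 3↦2}, {0↦0, 1↦1, 2↦6, 3↦2}, {0↦0, 1↦1, 2↦7, 3↦2} (+15 more)
R3: 1 valid match — {0↦1, 1↦2, 2↦3}

Answer: [R1,R2,R3]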